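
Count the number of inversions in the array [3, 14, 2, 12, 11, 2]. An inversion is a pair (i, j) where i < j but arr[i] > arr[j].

Finding inversions in [3, 14, 2, 12, 11, 2]:

(0, 2): arr[0]=3 > arr[2]=2
(0, 5): arr[0]=3 > arr[5]=2
(1, 2): arr[1]=14 > arr[2]=2
(1, 3): arr[1]=14 > arr[3]=12
(1, 4): arr[1]=14 > arr[4]=11
(1, 5): arr[1]=14 > arr[5]=2
(3, 4): arr[3]=12 > arr[4]=11
(3, 5): arr[3]=12 > arr[5]=2
(4, 5): arr[4]=11 > arr[5]=2

Total inversions: 9

The array has 9 inversion(s): (0,2), (0,5), (1,2), (1,3), (1,4), (1,5), (3,4), (3,5), (4,5). Each pair (i,j) satisfies i < j and arr[i] > arr[j].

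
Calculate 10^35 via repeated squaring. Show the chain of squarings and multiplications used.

Computing 10^35 by squaring (build up from 10^1; each line after the first costs one multiplication):

10^1 = 10
10^2 = (10^1)^2 = 10^2 = 100
10^4 = (10^2)^2 = 100^2 = 10000
10^8 = (10^4)^2 = 10000^2 = 100000000
10^16 = (10^8)^2 = 100000000^2 = 10000000000000000
10^17 = 10 * 10^16 = 10 * 10000000000000000 = 100000000000000000
10^34 = (10^17)^2 = 100000000000000000^2 = 10000000000000000000000000000000000
10^35 = 10 * 10^34 = 10 * 10000000000000000000000000000000000 = 100000000000000000000000000000000000

Result: 100000000000000000000000000000000000
Multiplications needed: 7 (7 lines after 10^1)

10^35 = 100000000000000000000000000000000000. Using exponentiation by squaring, this requires 7 multiplications. The key idea: if the exponent is even, square the half-power; if odd, multiply by the base once.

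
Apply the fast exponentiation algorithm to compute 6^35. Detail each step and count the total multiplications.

Computing 6^35 by squaring (build up from 6^1; each line after the first costs one multiplication):

6^1 = 6
6^2 = (6^1)^2 = 6^2 = 36
6^4 = (6^2)^2 = 36^2 = 1296
6^8 = (6^4)^2 = 1296^2 = 1679616
6^16 = (6^8)^2 = 1679616^2 = 2821109907456
6^17 = 6 * 6^16 = 6 * 2821109907456 = 16926659444736
6^34 = (6^17)^2 = 16926659444736^2 = 286511799958070431838109696
6^35 = 6 * 6^34 = 6 * 286511799958070431838109696 = 1719070799748422591028658176

Result: 1719070799748422591028658176
Multiplications needed: 7 (7 lines after 6^1)

6^35 = 1719070799748422591028658176. Using exponentiation by squaring, this requires 7 multiplications. The key idea: if the exponent is even, square the half-power; if odd, multiply by the base once.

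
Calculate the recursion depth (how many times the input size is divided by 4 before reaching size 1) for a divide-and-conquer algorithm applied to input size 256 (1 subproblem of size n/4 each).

For divide and conquer with division factor 4:

Problem sizes at each level:
Level 0: 256
Level 1: 64
Level 2: 16
Level 3: 4
Level 4: 1

The root is level 0 and the size-1 base case is level 4 (the tree spans levels 0 through 4, i.e. 5 levels counting the root), so the depth is the number of divisions: log_4(256) = 4

The recursion tree depth is log_4(256) = 4. At each level, the problem size is divided by 4, so it takes 4 divisions to reduce to a base case of size 1. The algorithm makes 1 recursive call at each level.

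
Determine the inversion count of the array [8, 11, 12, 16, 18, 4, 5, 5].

Finding inversions in [8, 11, 12, 16, 18, 4, 5, 5]:

(0, 5): arr[0]=8 > arr[5]=4
(0, 6): arr[0]=8 > arr[6]=5
(0, 7): arr[0]=8 > arr[7]=5
(1, 5): arr[1]=11 > arr[5]=4
(1, 6): arr[1]=11 > arr[6]=5
(1, 7): arr[1]=11 > arr[7]=5
(2, 5): arr[2]=12 > arr[5]=4
(2, 6): arr[2]=12 > arr[6]=5
(2, 7): arr[2]=12 > arr[7]=5
(3, 5): arr[3]=16 > arr[5]=4
(3, 6): arr[3]=16 > arr[6]=5
(3, 7): arr[3]=16 > arr[7]=5
(4, 5): arr[4]=18 > arr[5]=4
(4, 6): arr[4]=18 > arr[6]=5
(4, 7): arr[4]=18 > arr[7]=5

Total inversions: 15

The array has 15 inversion(s): (0,5), (0,6), (0,7), (1,5), (1,6), (1,7), (2,5), (2,6), (2,7), (3,5), (3,6), (3,7), (4,5), (4,6), (4,7). Each pair (i,j) satisfies i < j and arr[i] > arr[j].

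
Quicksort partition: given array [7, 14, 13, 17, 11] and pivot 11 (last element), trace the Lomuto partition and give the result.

Lomuto partition with pivot = 11:

Initial array: [7, 14, 13, 17, 11]

arr[0]=7 <= 11: swap with position 0, array becomes [7, 14, 13, 17, 11]
arr[1]=14 > 11: no swap
arr[2]=13 > 11: no swap
arr[3]=17 > 11: no swap

Place pivot at position 1: [7, 11, 13, 17, 14]
Pivot position: 1

After partitioning with pivot 11, the array becomes [7, 11, 13, 17, 14]. The pivot is placed at index 1. All elements to the left of the pivot are <= 11, and all elements to the right are > 11.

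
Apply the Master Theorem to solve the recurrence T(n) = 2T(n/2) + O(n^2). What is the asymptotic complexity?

Master Theorem for T(n) = 2T(n/2) + O(n^2):

a = 2, b = 2, c = 2
log_b(a) = log_2(2) = 1.0000

Case 3: c = 2 > log_2(2) = 1.0000
T(n) = O(n^2) = O(n^2)

For T(n) = 2T(n/2) + O(n^2): log_2(2) = 1.0000. This is Case 3 of the Master Theorem (c > log_b(a), work dominated by root), giving O(n^2).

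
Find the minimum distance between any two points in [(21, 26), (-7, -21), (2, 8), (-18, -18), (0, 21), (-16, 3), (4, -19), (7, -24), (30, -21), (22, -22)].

Computing all pairwise distances among 10 points:

d((21, 26), (-7, -21)) = 54.7083
d((21, 26), (2, 8)) = 26.1725
d((21, 26), (-18, -18)) = 58.7963
d((21, 26), (0, 21)) = 21.587
d((21, 26), (-16, 3)) = 43.566
d((21, 26), (4, -19)) = 48.1041
d((21, 26), (7, -24)) = 51.923
d((21, 26), (30, -21)) = 47.8539
d((21, 26), (22, -22)) = 48.0104
d((-7, -21), (2, 8)) = 30.3645
d((-7, -21), (-18, -18)) = 11.4018
d((-7, -21), (0, 21)) = 42.5793
d((-7, -21), (-16, 3)) = 25.632
d((-7, -21), (4, -19)) = 11.1803
d((-7, -21), (7, -24)) = 14.3178
d((-7, -21), (30, -21)) = 37.0
d((-7, -21), (22, -22)) = 29.0172
d((2, 8), (-18, -18)) = 32.8024
d((2, 8), (0, 21)) = 13.1529
d((2, 8), (-16, 3)) = 18.6815
d((2, 8), (4, -19)) = 27.074
d((2, 8), (7, -24)) = 32.3883
d((2, 8), (30, -21)) = 40.3113
d((2, 8), (22, -22)) = 36.0555
d((-18, -18), (0, 21)) = 42.9535
d((-18, -18), (-16, 3)) = 21.095
d((-18, -18), (4, -19)) = 22.0227
d((-18, -18), (7, -24)) = 25.7099
d((-18, -18), (30, -21)) = 48.0937
d((-18, -18), (22, -22)) = 40.1995
d((0, 21), (-16, 3)) = 24.0832
d((0, 21), (4, -19)) = 40.1995
d((0, 21), (7, -24)) = 45.5412
d((0, 21), (30, -21)) = 51.614
d((0, 21), (22, -22)) = 48.3011
d((-16, 3), (4, -19)) = 29.7321
d((-16, 3), (7, -24)) = 35.4683
d((-16, 3), (30, -21)) = 51.8845
d((-16, 3), (22, -22)) = 45.4863
d((4, -19), (7, -24)) = 5.831 <-- minimum
d((4, -19), (30, -21)) = 26.0768
d((4, -19), (22, -22)) = 18.2483
d((7, -24), (30, -21)) = 23.1948
d((7, -24), (22, -22)) = 15.1327
d((30, -21), (22, -22)) = 8.0623

Closest pair: (4, -19) and (7, -24) with distance 5.831

The closest pair is (4, -19) and (7, -24) with Euclidean distance 5.831. For 10 points, brute-force pairwise comparison is shown above. For large n, the divide-and-conquer algorithm (sort by x, recurse on halves, check the dividing strip) achieves O(n log n).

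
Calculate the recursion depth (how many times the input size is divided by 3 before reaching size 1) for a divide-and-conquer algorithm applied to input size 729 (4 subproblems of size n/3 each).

For divide and conquer with division factor 3:

Problem sizes at each level:
Level 0: 729
Level 1: 243
Level 2: 81
Level 3: 27
Level 4: 9
Level 5: 3
Level 6: 1

The root is level 0 and the size-1 base case is level 6 (the tree spans levels 0 through 6, i.e. 7 levels counting the root), so the depth is the number of divisions: log_3(729) = 6

The recursion tree depth is log_3(729) = 6. At each level, the problem size is divided by 3, so it takes 6 divisions to reduce to a base case of size 1. The algorithm makes 4 recursive calls at each level.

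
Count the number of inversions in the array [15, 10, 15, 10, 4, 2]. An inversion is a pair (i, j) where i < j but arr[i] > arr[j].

Finding inversions in [15, 10, 15, 10, 4, 2]:

(0, 1): arr[0]=15 > arr[1]=10
(0, 3): arr[0]=15 > arr[3]=10
(0, 4): arr[0]=15 > arr[4]=4
(0, 5): arr[0]=15 > arr[5]=2
(1, 4): arr[1]=10 > arr[4]=4
(1, 5): arr[1]=10 > arr[5]=2
(2, 3): arr[2]=15 > arr[3]=10
(2, 4): arr[2]=15 > arr[4]=4
(2, 5): arr[2]=15 > arr[5]=2
(3, 4): arr[3]=10 > arr[4]=4
(3, 5): arr[3]=10 > arr[5]=2
(4, 5): arr[4]=4 > arr[5]=2

Total inversions: 12

The array has 12 inversion(s): (0,1), (0,3), (0,4), (0,5), (1,4), (1,5), (2,3), (2,4), (2,5), (3,4), (3,5), (4,5). Each pair (i,j) satisfies i < j and arr[i] > arr[j].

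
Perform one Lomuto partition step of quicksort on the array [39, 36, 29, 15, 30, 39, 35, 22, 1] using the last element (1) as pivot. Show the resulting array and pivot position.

Lomuto partition with pivot = 1:

Initial array: [39, 36, 29, 15, 30, 39, 35, 22, 1]

arr[0]=39 > 1: no swap
arr[1]=36 > 1: no swap
arr[2]=29 > 1: no swap
arr[3]=15 > 1: no swap
arr[4]=30 > 1: no swap
arr[5]=39 > 1: no swap
arr[6]=35 > 1: no swap
arr[7]=22 > 1: no swap

Place pivot at position 0: [1, 36, 29, 15, 30, 39, 35, 22, 39]
Pivot position: 0

After partitioning with pivot 1, the array becomes [1, 36, 29, 15, 30, 39, 35, 22, 39]. The pivot is placed at index 0. All elements to the left of the pivot are <= 1, and all elements to the right are > 1.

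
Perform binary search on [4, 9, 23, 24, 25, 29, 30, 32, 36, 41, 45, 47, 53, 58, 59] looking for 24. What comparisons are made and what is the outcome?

Binary search for 24 in [4, 9, 23, 24, 25, 29, 30, 32, 36, 41, 45, 47, 53, 58, 59]:

lo=0, hi=14, mid=7, arr[mid]=32 -> 32 > 24, search left half
lo=0, hi=6, mid=3, arr[mid]=24 -> Found target at index 3!

Binary search finds 24 at index 3 after 2 comparisons. The search repeatedly halves the search space by comparing with the middle element.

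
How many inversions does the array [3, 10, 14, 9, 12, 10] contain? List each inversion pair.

Finding inversions in [3, 10, 14, 9, 12, 10]:

(1, 3): arr[1]=10 > arr[3]=9
(2, 3): arr[2]=14 > arr[3]=9
(2, 4): arr[2]=14 > arr[4]=12
(2, 5): arr[2]=14 > arr[5]=10
(4, 5): arr[4]=12 > arr[5]=10

Total inversions: 5

The array has 5 inversion(s): (1,3), (2,3), (2,4), (2,5), (4,5). Each pair (i,j) satisfies i < j and arr[i] > arr[j].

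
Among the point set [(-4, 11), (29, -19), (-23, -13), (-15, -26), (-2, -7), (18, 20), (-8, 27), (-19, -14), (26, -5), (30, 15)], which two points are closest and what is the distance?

Computing all pairwise distances among 10 points:

d((-4, 11), (29, -19)) = 44.5982
d((-4, 11), (-23, -13)) = 30.6105
d((-4, 11), (-15, -26)) = 38.6005
d((-4, 11), (-2, -7)) = 18.1108
d((-4, 11), (18, 20)) = 23.7697
d((-4, 11), (-8, 27)) = 16.4924
d((-4, 11), (-19, -14)) = 29.1548
d((-4, 11), (26, -5)) = 34.0
d((-4, 11), (30, 15)) = 34.2345
d((29, -19), (-23, -13)) = 52.345
d((29, -19), (-15, -26)) = 44.5533
d((29, -19), (-2, -7)) = 33.2415
d((29, -19), (18, 20)) = 40.5216
d((29, -19), (-8, 27)) = 59.0339
d((29, -19), (-19, -14)) = 48.2597
d((29, -19), (26, -5)) = 14.3178
d((29, -19), (30, 15)) = 34.0147
d((-23, -13), (-15, -26)) = 15.2643
d((-23, -13), (-2, -7)) = 21.8403
d((-23, -13), (18, 20)) = 52.6308
d((-23, -13), (-8, 27)) = 42.72
d((-23, -13), (-19, -14)) = 4.1231 <-- minimum
d((-23, -13), (26, -5)) = 49.6488
d((-23, -13), (30, 15)) = 59.9416
d((-15, -26), (-2, -7)) = 23.0217
d((-15, -26), (18, 20)) = 56.6127
d((-15, -26), (-8, 27)) = 53.4603
d((-15, -26), (-19, -14)) = 12.6491
d((-15, -26), (26, -5)) = 46.0652
d((-15, -26), (30, 15)) = 60.8769
d((-2, -7), (18, 20)) = 33.6006
d((-2, -7), (-8, 27)) = 34.5254
d((-2, -7), (-19, -14)) = 18.3848
d((-2, -7), (26, -5)) = 28.0713
d((-2, -7), (30, 15)) = 38.833
d((18, 20), (-8, 27)) = 26.9258
d((18, 20), (-19, -14)) = 50.2494
d((18, 20), (26, -5)) = 26.2488
d((18, 20), (30, 15)) = 13.0
d((-8, 27), (-19, -14)) = 42.45
d((-8, 27), (26, -5)) = 46.6905
d((-8, 27), (30, 15)) = 39.8497
d((-19, -14), (26, -5)) = 45.8912
d((-19, -14), (30, 15)) = 56.9386
d((26, -5), (30, 15)) = 20.3961

Closest pair: (-23, -13) and (-19, -14) with distance 4.1231

The closest pair is (-23, -13) and (-19, -14) with Euclidean distance 4.1231. For 10 points, brute-force pairwise comparison is shown above. For large n, the divide-and-conquer algorithm (sort by x, recurse on halves, check the dividing strip) achieves O(n log n).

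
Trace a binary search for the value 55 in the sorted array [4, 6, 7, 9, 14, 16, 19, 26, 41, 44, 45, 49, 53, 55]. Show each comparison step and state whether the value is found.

Binary search for 55 in [4, 6, 7, 9, 14, 16, 19, 26, 41, 44, 45, 49, 53, 55]:

lo=0, hi=13, mid=6, arr[mid]=19 -> 19 < 55, search right half
lo=7, hi=13, mid=10, arr[mid]=45 -> 45 < 55, search right half
lo=11, hi=13, mid=12, arr[mid]=53 -> 53 < 55, search right half
lo=13, hi=13, mid=13, arr[mid]=55 -> Found target at index 13!

Binary search finds 55 at index 13 after 4 comparisons. The search repeatedly halves the search space by comparing with the middle element.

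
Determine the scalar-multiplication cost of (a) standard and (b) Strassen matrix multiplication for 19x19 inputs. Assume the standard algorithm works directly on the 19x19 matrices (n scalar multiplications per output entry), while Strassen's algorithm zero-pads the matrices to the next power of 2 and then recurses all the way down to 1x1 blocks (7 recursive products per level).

Matrix multiplication for 19x19 matrices:

Strassen's algorithm requires power-of-2 dimensions. Pad 19x19 to 32x32 (next power of 2).

Standard algorithm: 19^3 = 6859 multiplications
Strassen's algorithm: 7^(log2(32)) = 7^5 = 16807 multiplications
Difference: 6859 - 16807 = -9948 (Strassen uses MORE here due to padding overhead — for small or just-over-power-of-2 n, padding can outweigh the per-level savings)

Standard: 6859 multiplications (19^3). Strassen: 16807 multiplications (7^5, after padding to 32x32). Strassen reduces 8 recursive multiplications to 7 at each level.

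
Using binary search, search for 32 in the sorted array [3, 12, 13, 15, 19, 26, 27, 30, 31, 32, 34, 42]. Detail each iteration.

Binary search for 32 in [3, 12, 13, 15, 19, 26, 27, 30, 31, 32, 34, 42]:

lo=0, hi=11, mid=5, arr[mid]=26 -> 26 < 32, search right half
lo=6, hi=11, mid=8, arr[mid]=31 -> 31 < 32, search right half
lo=9, hi=11, mid=10, arr[mid]=34 -> 34 > 32, search left half
lo=9, hi=9, mid=9, arr[mid]=32 -> Found target at index 9!

Binary search finds 32 at index 9 after 4 comparisons. The search repeatedly halves the search space by comparing with the middle element.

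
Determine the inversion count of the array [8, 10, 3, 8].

Finding inversions in [8, 10, 3, 8]:

(0, 2): arr[0]=8 > arr[2]=3
(1, 2): arr[1]=10 > arr[2]=3
(1, 3): arr[1]=10 > arr[3]=8

Total inversions: 3

The array has 3 inversion(s): (0,2), (1,2), (1,3). Each pair (i,j) satisfies i < j and arr[i] > arr[j].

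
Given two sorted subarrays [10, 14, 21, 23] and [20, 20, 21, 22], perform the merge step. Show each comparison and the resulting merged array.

Merging process:

Compare 10 vs 20: take 10 from left. Merged: [10]
Compare 14 vs 20: take 14 from left. Merged: [10, 14]
Compare 21 vs 20: take 20 from right. Merged: [10, 14, 20]
Compare 21 vs 20: take 20 from right. Merged: [10, 14, 20, 20]
Compare 21 vs 21: take 21 from left. Merged: [10, 14, 20, 20, 21]
Compare 23 vs 21: take 21 from right. Merged: [10, 14, 20, 20, 21, 21]
Compare 23 vs 22: take 22 from right. Merged: [10, 14, 20, 20, 21, 21, 22]
Append remaining from left: [23]. Merged: [10, 14, 20, 20, 21, 21, 22, 23]

Final merged array: [10, 14, 20, 20, 21, 21, 22, 23]
Total comparisons: 7

The merged array is [10, 14, 20, 20, 21, 21, 22, 23], requiring 7 comparisons. The merge step runs in O(n) time where n is the total number of elements.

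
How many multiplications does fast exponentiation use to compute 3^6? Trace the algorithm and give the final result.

Computing 3^6 by squaring (build up from 3^1; each line after the first costs one multiplication):

3^1 = 3
3^2 = (3^1)^2 = 3^2 = 9
3^3 = 3 * 3^2 = 3 * 9 = 27
3^6 = (3^3)^2 = 27^2 = 729

Result: 729
Multiplications needed: 3 (3 lines after 3^1)

3^6 = 729. Using exponentiation by squaring, this requires 3 multiplications. The key idea: if the exponent is even, square the half-power; if odd, multiply by the base once.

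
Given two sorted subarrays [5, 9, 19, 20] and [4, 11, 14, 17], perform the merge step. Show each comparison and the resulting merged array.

Merging process:

Compare 5 vs 4: take 4 from right. Merged: [4]
Compare 5 vs 11: take 5 from left. Merged: [4, 5]
Compare 9 vs 11: take 9 from left. Merged: [4, 5, 9]
Compare 19 vs 11: take 11 from right. Merged: [4, 5, 9, 11]
Compare 19 vs 14: take 14 from right. Merged: [4, 5, 9, 11, 14]
Compare 19 vs 17: take 17 from right. Merged: [4, 5, 9, 11, 14, 17]
Append remaining from left: [19, 20]. Merged: [4, 5, 9, 11, 14, 17, 19, 20]

Final merged array: [4, 5, 9, 11, 14, 17, 19, 20]
Total comparisons: 6

The merged array is [4, 5, 9, 11, 14, 17, 19, 20], requiring 6 comparisons. The merge step runs in O(n) time where n is the total number of elements.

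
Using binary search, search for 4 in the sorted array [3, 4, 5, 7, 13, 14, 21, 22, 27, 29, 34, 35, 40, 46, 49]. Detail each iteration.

Binary search for 4 in [3, 4, 5, 7, 13, 14, 21, 22, 27, 29, 34, 35, 40, 46, 49]:

lo=0, hi=14, mid=7, arr[mid]=22 -> 22 > 4, search left half
lo=0, hi=6, mid=3, arr[mid]=7 -> 7 > 4, search left half
lo=0, hi=2, mid=1, arr[mid]=4 -> Found target at index 1!

Binary search finds 4 at index 1 after 3 comparisons. The search repeatedly halves the search space by comparing with the middle element.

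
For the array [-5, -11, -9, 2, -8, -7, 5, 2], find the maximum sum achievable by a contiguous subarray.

Using Kadane's algorithm on [-5, -11, -9, 2, -8, -7, 5, 2]:

Scanning through the array:
Position 1 (value -11): max_ending_here = -11, max_so_far = -5
Position 2 (value -9): max_ending_here = -9, max_so_far = -5
Position 3 (value 2): max_ending_here = 2, max_so_far = 2
Position 4 (value -8): max_ending_here = -6, max_so_far = 2
Position 5 (value -7): max_ending_here = -7, max_so_far = 2
Position 6 (value 5): max_ending_here = 5, max_so_far = 5
Position 7 (value 2): max_ending_here = 7, max_so_far = 7

Maximum subarray: [5, 2]
Maximum sum: 7

The maximum subarray is [5, 2] with sum 7. This subarray runs from index 6 to index 7.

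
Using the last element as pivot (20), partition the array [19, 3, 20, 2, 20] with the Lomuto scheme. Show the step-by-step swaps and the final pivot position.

Lomuto partition with pivot = 20:

Initial array: [19, 3, 20, 2, 20]

arr[0]=19 <= 20: swap with position 0, array becomes [19, 3, 20, 2, 20]
arr[1]=3 <= 20: swap with position 1, array becomes [19, 3, 20, 2, 20]
arr[2]=20 <= 20: swap with position 2, array becomes [19, 3, 20, 2, 20]
arr[3]=2 <= 20: swap with position 3, array becomes [19, 3, 20, 2, 20]

Place pivot at position 4: [19, 3, 20, 2, 20]
Pivot position: 4

After partitioning with pivot 20, the array becomes [19, 3, 20, 2, 20]. The pivot is placed at index 4. All elements to the left of the pivot are <= 20, and all elements to the right are > 20.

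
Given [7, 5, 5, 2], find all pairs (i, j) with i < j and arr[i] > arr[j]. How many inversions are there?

Finding inversions in [7, 5, 5, 2]:

(0, 1): arr[0]=7 > arr[1]=5
(0, 2): arr[0]=7 > arr[2]=5
(0, 3): arr[0]=7 > arr[3]=2
(1, 3): arr[1]=5 > arr[3]=2
(2, 3): arr[2]=5 > arr[3]=2

Total inversions: 5

The array has 5 inversion(s): (0,1), (0,2), (0,3), (1,3), (2,3). Each pair (i,j) satisfies i < j and arr[i] > arr[j].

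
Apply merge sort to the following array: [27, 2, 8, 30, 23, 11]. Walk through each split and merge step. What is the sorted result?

Merge sort trace:

Split: [27, 2, 8, 30, 23, 11] -> [27, 2, 8] and [30, 23, 11]
  Split: [27, 2, 8] -> [27] and [2, 8]
    Split: [2, 8] -> [2] and [8]
    Merge: [2] + [8] -> [2, 8]
  Merge: [27] + [2, 8] -> [2, 8, 27]
  Split: [30, 23, 11] -> [30] and [23, 11]
    Split: [23, 11] -> [23] and [11]
    Merge: [23] + [11] -> [11, 23]
  Merge: [30] + [11, 23] -> [11, 23, 30]
Merge: [2, 8, 27] + [11, 23, 30] -> [2, 8, 11, 23, 27, 30]

Final sorted array: [2, 8, 11, 23, 27, 30]

The merge sort proceeds by recursively splitting the array and merging sorted halves.
After all merges, the sorted array is [2, 8, 11, 23, 27, 30].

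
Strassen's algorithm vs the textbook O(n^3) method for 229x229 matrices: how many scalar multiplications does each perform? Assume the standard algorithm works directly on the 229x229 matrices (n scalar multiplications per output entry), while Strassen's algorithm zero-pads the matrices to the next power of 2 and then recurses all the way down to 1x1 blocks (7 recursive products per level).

Matrix multiplication for 229x229 matrices:

Strassen's algorithm requires power-of-2 dimensions. Pad 229x229 to 256x256 (next power of 2).

Standard algorithm: 229^3 = 12008989 multiplications
Strassen's algorithm: 7^(log2(256)) = 7^8 = 5764801 multiplications
Savings: 12008989 - 5764801 = 6244188 multiplications

Standard: 12008989 multiplications (229^3). Strassen: 5764801 multiplications (7^8, after padding to 256x256). Strassen reduces 8 recursive multiplications to 7 at each level.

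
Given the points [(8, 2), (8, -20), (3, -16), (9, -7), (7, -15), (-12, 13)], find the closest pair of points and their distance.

Computing all pairwise distances among 6 points:

d((8, 2), (8, -20)) = 22.0
d((8, 2), (3, -16)) = 18.6815
d((8, 2), (9, -7)) = 9.0554
d((8, 2), (7, -15)) = 17.0294
d((8, 2), (-12, 13)) = 22.8254
d((8, -20), (3, -16)) = 6.4031
d((8, -20), (9, -7)) = 13.0384
d((8, -20), (7, -15)) = 5.099
d((8, -20), (-12, 13)) = 38.5876
d((3, -16), (9, -7)) = 10.8167
d((3, -16), (7, -15)) = 4.1231 <-- minimum
d((3, -16), (-12, 13)) = 32.6497
d((9, -7), (7, -15)) = 8.2462
d((9, -7), (-12, 13)) = 29.0
d((7, -15), (-12, 13)) = 33.8378

Closest pair: (3, -16) and (7, -15) with distance 4.1231

The closest pair is (3, -16) and (7, -15) with Euclidean distance 4.1231. For 6 points, brute-force pairwise comparison is shown above. For large n, the divide-and-conquer algorithm (sort by x, recurse on halves, check the dividing strip) achieves O(n log n).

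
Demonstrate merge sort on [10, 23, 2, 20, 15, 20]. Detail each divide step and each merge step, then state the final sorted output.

Merge sort trace:

Split: [10, 23, 2, 20, 15, 20] -> [10, 23, 2] and [20, 15, 20]
  Split: [10, 23, 2] -> [10] and [23, 2]
    Split: [23, 2] -> [23] and [2]
    Merge: [23] + [2] -> [2, 23]
  Merge: [10] + [2, 23] -> [2, 10, 23]
  Split: [20, 15, 20] -> [20] and [15, 20]
    Split: [15, 20] -> [15] and [20]
    Merge: [15] + [20] -> [15, 20]
  Merge: [20] + [15, 20] -> [15, 20, 20]
Merge: [2, 10, 23] + [15, 20, 20] -> [2, 10, 15, 20, 20, 23]

Final sorted array: [2, 10, 15, 20, 20, 23]

The merge sort proceeds by recursively splitting the array and merging sorted halves.
After all merges, the sorted array is [2, 10, 15, 20, 20, 23].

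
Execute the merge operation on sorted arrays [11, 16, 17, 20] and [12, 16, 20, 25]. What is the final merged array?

Merging process:

Compare 11 vs 12: take 11 from left. Merged: [11]
Compare 16 vs 12: take 12 from right. Merged: [11, 12]
Compare 16 vs 16: take 16 from left. Merged: [11, 12, 16]
Compare 17 vs 16: take 16 from right. Merged: [11, 12, 16, 16]
Compare 17 vs 20: take 17 from left. Merged: [11, 12, 16, 16, 17]
Compare 20 vs 20: take 20 from left. Merged: [11, 12, 16, 16, 17, 20]
Append remaining from right: [20, 25]. Merged: [11, 12, 16, 16, 17, 20, 20, 25]

Final merged array: [11, 12, 16, 16, 17, 20, 20, 25]
Total comparisons: 6

The merged array is [11, 12, 16, 16, 17, 20, 20, 25], requiring 6 comparisons. The merge step runs in O(n) time where n is the total number of elements.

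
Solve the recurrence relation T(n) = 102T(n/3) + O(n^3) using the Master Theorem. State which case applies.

Master Theorem for T(n) = 102T(n/3) + O(n^3):

a = 102, b = 3, c = 3
log_b(a) = log_3(102) = 4.2098

Case 1: c = 3 < log_3(102) = 4.2098
T(n) = O(n^(log_3 102))

For T(n) = 102T(n/3) + O(n^3): log_3(102) = 4.2098. This is Case 1 of the Master Theorem (c < log_b(a), work dominated by leaves), giving O(n^(log_3 102)).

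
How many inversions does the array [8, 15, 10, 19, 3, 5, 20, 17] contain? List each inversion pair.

Finding inversions in [8, 15, 10, 19, 3, 5, 20, 17]:

(0, 4): arr[0]=8 > arr[4]=3
(0, 5): arr[0]=8 > arr[5]=5
(1, 2): arr[1]=15 > arr[2]=10
(1, 4): arr[1]=15 > arr[4]=3
(1, 5): arr[1]=15 > arr[5]=5
(2, 4): arr[2]=10 > arr[4]=3
(2, 5): arr[2]=10 > arr[5]=5
(3, 4): arr[3]=19 > arr[4]=3
(3, 5): arr[3]=19 > arr[5]=5
(3, 7): arr[3]=19 > arr[7]=17
(6, 7): arr[6]=20 > arr[7]=17

Total inversions: 11

The array has 11 inversion(s): (0,4), (0,5), (1,2), (1,4), (1,5), (2,4), (2,5), (3,4), (3,5), (3,7), (6,7). Each pair (i,j) satisfies i < j and arr[i] > arr[j].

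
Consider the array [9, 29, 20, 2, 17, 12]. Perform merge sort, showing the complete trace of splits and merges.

Merge sort trace:

Split: [9, 29, 20, 2, 17, 12] -> [9, 29, 20] and [2, 17, 12]
  Split: [9, 29, 20] -> [9] and [29, 20]
    Split: [29, 20] -> [29] and [20]
    Merge: [29] + [20] -> [20, 29]
  Merge: [9] + [20, 29] -> [9, 20, 29]
  Split: [2, 17, 12] -> [2] and [17, 12]
    Split: [17, 12] -> [17] and [12]
    Merge: [17] + [12] -> [12, 17]
  Merge: [2] + [12, 17] -> [2, 12, 17]
Merge: [9, 20, 29] + [2, 12, 17] -> [2, 9, 12, 17, 20, 29]

Final sorted array: [2, 9, 12, 17, 20, 29]

The merge sort proceeds by recursively splitting the array and merging sorted halves.
After all merges, the sorted array is [2, 9, 12, 17, 20, 29].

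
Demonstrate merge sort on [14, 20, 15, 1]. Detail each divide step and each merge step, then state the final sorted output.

Merge sort trace:

Split: [14, 20, 15, 1] -> [14, 20] and [15, 1]
  Split: [14, 20] -> [14] and [20]
  Merge: [14] + [20] -> [14, 20]
  Split: [15, 1] -> [15] and [1]
  Merge: [15] + [1] -> [1, 15]
Merge: [14, 20] + [1, 15] -> [1, 14, 15, 20]

Final sorted array: [1, 14, 15, 20]

The merge sort proceeds by recursively splitting the array and merging sorted halves.
After all merges, the sorted array is [1, 14, 15, 20].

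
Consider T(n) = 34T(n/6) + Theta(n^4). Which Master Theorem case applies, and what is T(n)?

Master Theorem for T(n) = 34T(n/6) + O(n^4):

a = 34, b = 6, c = 4
log_b(a) = log_6(34) = 1.9681

Case 3: c = 4 > log_6(34) = 1.9681
T(n) = O(n^4) = O(n^4)

For T(n) = 34T(n/6) + O(n^4): log_6(34) = 1.9681. This is Case 3 of the Master Theorem (c > log_b(a), work dominated by root), giving O(n^4).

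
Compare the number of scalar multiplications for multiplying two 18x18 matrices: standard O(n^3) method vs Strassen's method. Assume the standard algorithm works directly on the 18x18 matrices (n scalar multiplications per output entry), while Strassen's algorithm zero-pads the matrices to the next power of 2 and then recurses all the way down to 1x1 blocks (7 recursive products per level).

Matrix multiplication for 18x18 matrices:

Strassen's algorithm requires power-of-2 dimensions. Pad 18x18 to 32x32 (next power of 2).

Standard algorithm: 18^3 = 5832 multiplications
Strassen's algorithm: 7^(log2(32)) = 7^5 = 16807 multiplications
Difference: 5832 - 16807 = -10975 (Strassen uses MORE here due to padding overhead — for small or just-over-power-of-2 n, padding can outweigh the per-level savings)

Standard: 5832 multiplications (18^3). Strassen: 16807 multiplications (7^5, after padding to 32x32). Strassen reduces 8 recursive multiplications to 7 at each level.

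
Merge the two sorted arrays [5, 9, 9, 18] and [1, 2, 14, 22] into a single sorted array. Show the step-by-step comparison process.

Merging process:

Compare 5 vs 1: take 1 from right. Merged: [1]
Compare 5 vs 2: take 2 from right. Merged: [1, 2]
Compare 5 vs 14: take 5 from left. Merged: [1, 2, 5]
Compare 9 vs 14: take 9 from left. Merged: [1, 2, 5, 9]
Compare 9 vs 14: take 9 from left. Merged: [1, 2, 5, 9, 9]
Compare 18 vs 14: take 14 from right. Merged: [1, 2, 5, 9, 9, 14]
Compare 18 vs 22: take 18 from left. Merged: [1, 2, 5, 9, 9, 14, 18]
Append remaining from right: [22]. Merged: [1, 2, 5, 9, 9, 14, 18, 22]

Final merged array: [1, 2, 5, 9, 9, 14, 18, 22]
Total comparisons: 7

The merged array is [1, 2, 5, 9, 9, 14, 18, 22], requiring 7 comparisons. The merge step runs in O(n) time where n is the total number of elements.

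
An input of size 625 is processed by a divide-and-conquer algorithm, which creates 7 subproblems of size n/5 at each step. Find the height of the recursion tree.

For divide and conquer with division factor 5:

Problem sizes at each level:
Level 0: 625
Level 1: 125
Level 2: 25
Level 3: 5
Level 4: 1

The root is level 0 and the size-1 base case is level 4 (the tree spans levels 0 through 4, i.e. 5 levels counting the root), so the depth is the number of divisions: log_5(625) = 4

The recursion tree depth is log_5(625) = 4. At each level, the problem size is divided by 5, so it takes 4 divisions to reduce to a base case of size 1. The algorithm makes 7 recursive calls at each level.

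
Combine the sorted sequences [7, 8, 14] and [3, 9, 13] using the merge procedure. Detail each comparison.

Merging process:

Compare 7 vs 3: take 3 from right. Merged: [3]
Compare 7 vs 9: take 7 from left. Merged: [3, 7]
Compare 8 vs 9: take 8 from left. Merged: [3, 7, 8]
Compare 14 vs 9: take 9 from right. Merged: [3, 7, 8, 9]
Compare 14 vs 13: take 13 from right. Merged: [3, 7, 8, 9, 13]
Append remaining from left: [14]. Merged: [3, 7, 8, 9, 13, 14]

Final merged array: [3, 7, 8, 9, 13, 14]
Total comparisons: 5

The merged array is [3, 7, 8, 9, 13, 14], requiring 5 comparisons. The merge step runs in O(n) time where n is the total number of elements.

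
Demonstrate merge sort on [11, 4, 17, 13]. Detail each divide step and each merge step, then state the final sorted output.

Merge sort trace:

Split: [11, 4, 17, 13] -> [11, 4] and [17, 13]
  Split: [11, 4] -> [11] and [4]
  Merge: [11] + [4] -> [4, 11]
  Split: [17, 13] -> [17] and [13]
  Merge: [17] + [13] -> [13, 17]
Merge: [4, 11] + [13, 17] -> [4, 11, 13, 17]

Final sorted array: [4, 11, 13, 17]

The merge sort proceeds by recursively splitting the array and merging sorted halves.
After all merges, the sorted array is [4, 11, 13, 17].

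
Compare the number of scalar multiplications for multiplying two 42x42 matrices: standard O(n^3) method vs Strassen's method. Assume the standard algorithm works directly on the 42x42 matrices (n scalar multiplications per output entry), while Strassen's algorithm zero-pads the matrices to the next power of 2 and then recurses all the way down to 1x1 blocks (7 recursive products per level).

Matrix multiplication for 42x42 matrices:

Strassen's algorithm requires power-of-2 dimensions. Pad 42x42 to 64x64 (next power of 2).

Standard algorithm: 42^3 = 74088 multiplications
Strassen's algorithm: 7^(log2(64)) = 7^6 = 117649 multiplications
Difference: 74088 - 117649 = -43561 (Strassen uses MORE here due to padding overhead — for small or just-over-power-of-2 n, padding can outweigh the per-level savings)

Standard: 74088 multiplications (42^3). Strassen: 117649 multiplications (7^6, after padding to 64x64). Strassen reduces 8 recursive multiplications to 7 at each level.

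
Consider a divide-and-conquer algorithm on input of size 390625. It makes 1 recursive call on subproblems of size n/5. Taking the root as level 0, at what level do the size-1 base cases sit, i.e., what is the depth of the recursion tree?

For divide and conquer with division factor 5:

Problem sizes at each level:
Level 0: 390625
Level 1: 78125
Level 2: 15625
Level 3: 3125
Level 4: 625
Level 5: 125
Level 6: 25
Level 7: 5
Level 8: 1

The root is level 0 and the size-1 base case is level 8 (the tree spans levels 0 through 8, i.e. 9 levels counting the root), so the depth is the number of divisions: log_5(390625) = 8

The recursion tree depth is log_5(390625) = 8. At each level, the problem size is divided by 5, so it takes 8 divisions to reduce to a base case of size 1. The algorithm makes 1 recursive call at each level.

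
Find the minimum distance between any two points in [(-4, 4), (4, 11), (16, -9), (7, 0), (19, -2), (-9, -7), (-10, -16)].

Computing all pairwise distances among 7 points:

d((-4, 4), (4, 11)) = 10.6301
d((-4, 4), (16, -9)) = 23.8537
d((-4, 4), (7, 0)) = 11.7047
d((-4, 4), (19, -2)) = 23.7697
d((-4, 4), (-9, -7)) = 12.083
d((-4, 4), (-10, -16)) = 20.8806
d((4, 11), (16, -9)) = 23.3238
d((4, 11), (7, 0)) = 11.4018
d((4, 11), (19, -2)) = 19.8494
d((4, 11), (-9, -7)) = 22.2036
d((4, 11), (-10, -16)) = 30.4138
d((16, -9), (7, 0)) = 12.7279
d((16, -9), (19, -2)) = 7.6158 <-- minimum
d((16, -9), (-9, -7)) = 25.0799
d((16, -9), (-10, -16)) = 26.9258
d((7, 0), (19, -2)) = 12.1655
d((7, 0), (-9, -7)) = 17.4642
d((7, 0), (-10, -16)) = 23.3452
d((19, -2), (-9, -7)) = 28.4429
d((19, -2), (-10, -16)) = 32.2025
d((-9, -7), (-10, -16)) = 9.0554

Closest pair: (16, -9) and (19, -2) with distance 7.6158

The closest pair is (16, -9) and (19, -2) with Euclidean distance 7.6158. For 7 points, brute-force pairwise comparison is shown above. For large n, the divide-and-conquer algorithm (sort by x, recurse on halves, check the dividing strip) achieves O(n log n).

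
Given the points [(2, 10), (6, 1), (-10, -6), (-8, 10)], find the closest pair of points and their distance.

Computing all pairwise distances among 4 points:

d((2, 10), (6, 1)) = 9.8489 <-- minimum
d((2, 10), (-10, -6)) = 20.0
d((2, 10), (-8, 10)) = 10.0
d((6, 1), (-10, -6)) = 17.4642
d((6, 1), (-8, 10)) = 16.6433
d((-10, -6), (-8, 10)) = 16.1245

Closest pair: (2, 10) and (6, 1) with distance 9.8489

The closest pair is (2, 10) and (6, 1) with Euclidean distance 9.8489. For 4 points, brute-force pairwise comparison is shown above. For large n, the divide-and-conquer algorithm (sort by x, recurse on halves, check the dividing strip) achieves O(n log n).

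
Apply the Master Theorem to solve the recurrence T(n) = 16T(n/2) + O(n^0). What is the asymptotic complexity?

Master Theorem for T(n) = 16T(n/2) + O(n^0):

a = 16, b = 2, c = 0
log_b(a) = log_2(16) = 4.0000

Case 1: c = 0 < log_2(16) = 4.0000
T(n) = O(n^(log_2 16)) = O(n^4)

For T(n) = 16T(n/2) + O(n^0): log_2(16) = 4.0000. This is Case 1 of the Master Theorem (c < log_b(a), work dominated by leaves), giving O(n^4).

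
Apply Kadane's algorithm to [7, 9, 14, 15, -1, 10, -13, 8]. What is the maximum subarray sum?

Using Kadane's algorithm on [7, 9, 14, 15, -1, 10, -13, 8]:

Scanning through the array:
Position 1 (value 9): max_ending_here = 16, max_so_far = 16
Position 2 (value 14): max_ending_here = 30, max_so_far = 30
Position 3 (value 15): max_ending_here = 45, max_so_far = 45
Position 4 (value -1): max_ending_here = 44, max_so_far = 45
Position 5 (value 10): max_ending_here = 54, max_so_far = 54
Position 6 (value -13): max_ending_here = 41, max_so_far = 54
Position 7 (value 8): max_ending_here = 49, max_so_far = 54

Maximum subarray: [7, 9, 14, 15, -1, 10]
Maximum sum: 54

The maximum subarray is [7, 9, 14, 15, -1, 10] with sum 54. This subarray runs from index 0 to index 5.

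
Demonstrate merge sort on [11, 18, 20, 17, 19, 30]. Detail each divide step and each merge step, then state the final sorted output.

Merge sort trace:

Split: [11, 18, 20, 17, 19, 30] -> [11, 18, 20] and [17, 19, 30]
  Split: [11, 18, 20] -> [11] and [18, 20]
    Split: [18, 20] -> [18] and [20]
    Merge: [18] + [20] -> [18, 20]
  Merge: [11] + [18, 20] -> [11, 18, 20]
  Split: [17, 19, 30] -> [17] and [19, 30]
    Split: [19, 30] -> [19] and [30]
    Merge: [19] + [30] -> [19, 30]
  Merge: [17] + [19, 30] -> [17, 19, 30]
Merge: [11, 18, 20] + [17, 19, 30] -> [11, 17, 18, 19, 20, 30]

Final sorted array: [11, 17, 18, 19, 20, 30]

The merge sort proceeds by recursively splitting the array and merging sorted halves.
After all merges, the sorted array is [11, 17, 18, 19, 20, 30].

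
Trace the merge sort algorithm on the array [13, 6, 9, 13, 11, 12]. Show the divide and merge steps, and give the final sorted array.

Merge sort trace:

Split: [13, 6, 9, 13, 11, 12] -> [13, 6, 9] and [13, 11, 12]
  Split: [13, 6, 9] -> [13] and [6, 9]
    Split: [6, 9] -> [6] and [9]
    Merge: [6] + [9] -> [6, 9]
  Merge: [13] + [6, 9] -> [6, 9, 13]
  Split: [13, 11, 12] -> [13] and [11, 12]
    Split: [11, 12] -> [11] and [12]
    Merge: [11] + [12] -> [11, 12]
  Merge: [13] + [11, 12] -> [11, 12, 13]
Merge: [6, 9, 13] + [11, 12, 13] -> [6, 9, 11, 12, 13, 13]

Final sorted array: [6, 9, 11, 12, 13, 13]

The merge sort proceeds by recursively splitting the array and merging sorted halves.
After all merges, the sorted array is [6, 9, 11, 12, 13, 13].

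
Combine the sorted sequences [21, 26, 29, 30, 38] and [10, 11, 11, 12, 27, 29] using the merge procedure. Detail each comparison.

Merging process:

Compare 21 vs 10: take 10 from right. Merged: [10]
Compare 21 vs 11: take 11 from right. Merged: [10, 11]
Compare 21 vs 11: take 11 from right. Merged: [10, 11, 11]
Compare 21 vs 12: take 12 from right. Merged: [10, 11, 11, 12]
Compare 21 vs 27: take 21 from left. Merged: [10, 11, 11, 12, 21]
Compare 26 vs 27: take 26 from left. Merged: [10, 11, 11, 12, 21, 26]
Compare 29 vs 27: take 27 from right. Merged: [10, 11, 11, 12, 21, 26, 27]
Compare 29 vs 29: take 29 from left. Merged: [10, 11, 11, 12, 21, 26, 27, 29]
Compare 30 vs 29: take 29 from right. Merged: [10, 11, 11, 12, 21, 26, 27, 29, 29]
Append remaining from left: [30, 38]. Merged: [10, 11, 11, 12, 21, 26, 27, 29, 29, 30, 38]

Final merged array: [10, 11, 11, 12, 21, 26, 27, 29, 29, 30, 38]
Total comparisons: 9

The merged array is [10, 11, 11, 12, 21, 26, 27, 29, 29, 30, 38], requiring 9 comparisons. The merge step runs in O(n) time where n is the total number of elements.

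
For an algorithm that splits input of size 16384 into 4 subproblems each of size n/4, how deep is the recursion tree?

For divide and conquer with division factor 4:

Problem sizes at each level:
Level 0: 16384
Level 1: 4096
Level 2: 1024
Level 3: 256
Level 4: 64
Level 5: 16
Level 6: 4
Level 7: 1

The root is level 0 and the size-1 base case is level 7 (the tree spans levels 0 through 7, i.e. 8 levels counting the root), so the depth is the number of divisions: log_4(16384) = 7

The recursion tree depth is log_4(16384) = 7. At each level, the problem size is divided by 4, so it takes 7 divisions to reduce to a base case of size 1. The algorithm makes 4 recursive calls at each level.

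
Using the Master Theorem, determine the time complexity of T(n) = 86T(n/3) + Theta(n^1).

Master Theorem for T(n) = 86T(n/3) + O(n^1):

a = 86, b = 3, c = 1
log_b(a) = log_3(86) = 4.0545

Case 1: c = 1 < log_3(86) = 4.0545
T(n) = O(n^(log_3 86))

For T(n) = 86T(n/3) + O(n^1): log_3(86) = 4.0545. This is Case 1 of the Master Theorem (c < log_b(a), work dominated by leaves), giving O(n^(log_3 86)).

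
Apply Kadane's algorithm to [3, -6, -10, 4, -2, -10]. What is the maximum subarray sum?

Using Kadane's algorithm on [3, -6, -10, 4, -2, -10]:

Scanning through the array:
Position 1 (value -6): max_ending_here = -3, max_so_far = 3
Position 2 (value -10): max_ending_here = -10, max_so_far = 3
Position 3 (value 4): max_ending_here = 4, max_so_far = 4
Position 4 (value -2): max_ending_here = 2, max_so_far = 4
Position 5 (value -10): max_ending_here = -8, max_so_far = 4

Maximum subarray: [4]
Maximum sum: 4

The maximum subarray is [4] with sum 4. This subarray runs from index 3 to index 3.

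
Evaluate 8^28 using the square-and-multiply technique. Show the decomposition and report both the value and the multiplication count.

Computing 8^28 by squaring (build up from 8^1; each line after the first costs one multiplication):

8^1 = 8
8^2 = (8^1)^2 = 8^2 = 64
8^3 = 8 * 8^2 = 8 * 64 = 512
8^6 = (8^3)^2 = 512^2 = 262144
8^7 = 8 * 8^6 = 8 * 262144 = 2097152
8^14 = (8^7)^2 = 2097152^2 = 4398046511104
8^28 = (8^14)^2 = 4398046511104^2 = 19342813113834066795298816

Result: 19342813113834066795298816
Multiplications needed: 6 (6 lines after 8^1)

8^28 = 19342813113834066795298816. Using exponentiation by squaring, this requires 6 multiplications. The key idea: if the exponent is even, square the half-power; if odd, multiply by the base once.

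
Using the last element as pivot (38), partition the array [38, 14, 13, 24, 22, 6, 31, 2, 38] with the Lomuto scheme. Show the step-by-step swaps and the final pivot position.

Lomuto partition with pivot = 38:

Initial array: [38, 14, 13, 24, 22, 6, 31, 2, 38]

arr[0]=38 <= 38: swap with position 0, array becomes [38, 14, 13, 24, 22, 6, 31, 2, 38]
arr[1]=14 <= 38: swap with position 1, array becomes [38, 14, 13, 24, 22, 6, 31, 2, 38]
arr[2]=13 <= 38: swap with position 2, array becomes [38, 14, 13, 24, 22, 6, 31, 2, 38]
arr[3]=24 <= 38: swap with position 3, array becomes [38, 14, 13, 24, 22, 6, 31, 2, 38]
arr[4]=22 <= 38: swap with position 4, array becomes [38, 14, 13, 24, 22, 6, 31, 2, 38]
arr[5]=6 <= 38: swap with position 5, array becomes [38, 14, 13, 24, 22, 6, 31, 2, 38]
arr[6]=31 <= 38: swap with position 6, array becomes [38, 14, 13, 24, 22, 6, 31, 2, 38]
arr[7]=2 <= 38: swap with position 7, array becomes [38, 14, 13, 24, 22, 6, 31, 2, 38]

Place pivot at position 8: [38, 14, 13, 24, 22, 6, 31, 2, 38]
Pivot position: 8

After partitioning with pivot 38, the array becomes [38, 14, 13, 24, 22, 6, 31, 2, 38]. The pivot is placed at index 8. All elements to the left of the pivot are <= 38, and all elements to the right are > 38.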